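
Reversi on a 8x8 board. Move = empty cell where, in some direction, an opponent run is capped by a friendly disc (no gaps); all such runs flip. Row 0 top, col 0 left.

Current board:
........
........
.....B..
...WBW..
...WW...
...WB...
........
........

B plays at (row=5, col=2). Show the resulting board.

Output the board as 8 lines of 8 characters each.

Answer: ........
........
.....B..
...WBW..
...BW...
..BBB...
........
........

Derivation:
Place B at (5,2); scan 8 dirs for brackets.
Dir NW: first cell '.' (not opp) -> no flip
Dir N: first cell '.' (not opp) -> no flip
Dir NE: opp run (4,3) capped by B -> flip
Dir W: first cell '.' (not opp) -> no flip
Dir E: opp run (5,3) capped by B -> flip
Dir SW: first cell '.' (not opp) -> no flip
Dir S: first cell '.' (not opp) -> no flip
Dir SE: first cell '.' (not opp) -> no flip
All flips: (4,3) (5,3)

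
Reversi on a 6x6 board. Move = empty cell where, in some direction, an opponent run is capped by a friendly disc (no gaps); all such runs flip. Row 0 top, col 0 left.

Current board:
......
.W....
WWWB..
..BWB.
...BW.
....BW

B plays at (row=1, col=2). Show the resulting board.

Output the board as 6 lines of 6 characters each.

Answer: ......
.WB...
WWBB..
..BWB.
...BW.
....BW

Derivation:
Place B at (1,2); scan 8 dirs for brackets.
Dir NW: first cell '.' (not opp) -> no flip
Dir N: first cell '.' (not opp) -> no flip
Dir NE: first cell '.' (not opp) -> no flip
Dir W: opp run (1,1), next='.' -> no flip
Dir E: first cell '.' (not opp) -> no flip
Dir SW: opp run (2,1), next='.' -> no flip
Dir S: opp run (2,2) capped by B -> flip
Dir SE: first cell 'B' (not opp) -> no flip
All flips: (2,2)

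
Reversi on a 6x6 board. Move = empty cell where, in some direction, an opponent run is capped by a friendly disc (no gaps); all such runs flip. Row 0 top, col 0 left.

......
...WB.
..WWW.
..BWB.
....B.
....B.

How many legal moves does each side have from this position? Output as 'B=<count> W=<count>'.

Answer: B=2 W=9

Derivation:
-- B to move --
(0,2): no bracket -> illegal
(0,3): no bracket -> illegal
(0,4): no bracket -> illegal
(1,1): flips 2 -> legal
(1,2): flips 3 -> legal
(1,5): no bracket -> illegal
(2,1): no bracket -> illegal
(2,5): no bracket -> illegal
(3,1): no bracket -> illegal
(3,5): no bracket -> illegal
(4,2): no bracket -> illegal
(4,3): no bracket -> illegal
B mobility = 2
-- W to move --
(0,3): no bracket -> illegal
(0,4): flips 1 -> legal
(0,5): flips 1 -> legal
(1,5): flips 1 -> legal
(2,1): no bracket -> illegal
(2,5): no bracket -> illegal
(3,1): flips 1 -> legal
(3,5): flips 1 -> legal
(4,1): flips 1 -> legal
(4,2): flips 1 -> legal
(4,3): no bracket -> illegal
(4,5): flips 1 -> legal
(5,3): no bracket -> illegal
(5,5): flips 1 -> legal
W mobility = 9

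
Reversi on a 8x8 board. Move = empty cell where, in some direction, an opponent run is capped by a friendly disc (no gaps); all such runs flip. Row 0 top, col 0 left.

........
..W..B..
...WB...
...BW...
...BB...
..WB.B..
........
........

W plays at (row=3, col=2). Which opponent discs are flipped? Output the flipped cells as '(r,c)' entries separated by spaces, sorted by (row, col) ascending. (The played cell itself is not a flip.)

Dir NW: first cell '.' (not opp) -> no flip
Dir N: first cell '.' (not opp) -> no flip
Dir NE: first cell 'W' (not opp) -> no flip
Dir W: first cell '.' (not opp) -> no flip
Dir E: opp run (3,3) capped by W -> flip
Dir SW: first cell '.' (not opp) -> no flip
Dir S: first cell '.' (not opp) -> no flip
Dir SE: opp run (4,3), next='.' -> no flip

Answer: (3,3)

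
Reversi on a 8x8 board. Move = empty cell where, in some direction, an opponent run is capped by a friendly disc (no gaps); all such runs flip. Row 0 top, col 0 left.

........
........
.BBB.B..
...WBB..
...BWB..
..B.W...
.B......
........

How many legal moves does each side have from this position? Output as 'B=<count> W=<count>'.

-- B to move --
(2,4): no bracket -> illegal
(3,2): flips 1 -> legal
(4,2): no bracket -> illegal
(5,3): flips 1 -> legal
(5,5): flips 2 -> legal
(6,3): flips 1 -> legal
(6,4): flips 2 -> legal
(6,5): flips 1 -> legal
B mobility = 6
-- W to move --
(1,0): no bracket -> illegal
(1,1): flips 1 -> legal
(1,2): no bracket -> illegal
(1,3): flips 1 -> legal
(1,4): no bracket -> illegal
(1,5): no bracket -> illegal
(1,6): no bracket -> illegal
(2,0): no bracket -> illegal
(2,4): flips 1 -> legal
(2,6): flips 1 -> legal
(3,0): no bracket -> illegal
(3,1): no bracket -> illegal
(3,2): flips 1 -> legal
(3,6): flips 3 -> legal
(4,1): no bracket -> illegal
(4,2): flips 1 -> legal
(4,6): flips 1 -> legal
(5,0): no bracket -> illegal
(5,1): no bracket -> illegal
(5,3): flips 1 -> legal
(5,5): no bracket -> illegal
(5,6): no bracket -> illegal
(6,0): no bracket -> illegal
(6,2): no bracket -> illegal
(6,3): no bracket -> illegal
(7,0): no bracket -> illegal
(7,1): no bracket -> illegal
(7,2): no bracket -> illegal
W mobility = 9

Answer: B=6 W=9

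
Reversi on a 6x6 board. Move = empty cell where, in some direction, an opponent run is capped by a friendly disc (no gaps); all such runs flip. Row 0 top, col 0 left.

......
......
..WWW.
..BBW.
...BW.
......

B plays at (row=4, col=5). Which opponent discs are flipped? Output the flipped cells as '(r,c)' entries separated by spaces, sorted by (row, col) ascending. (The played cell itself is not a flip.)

Answer: (4,4)

Derivation:
Dir NW: opp run (3,4) (2,3), next='.' -> no flip
Dir N: first cell '.' (not opp) -> no flip
Dir NE: edge -> no flip
Dir W: opp run (4,4) capped by B -> flip
Dir E: edge -> no flip
Dir SW: first cell '.' (not opp) -> no flip
Dir S: first cell '.' (not opp) -> no flip
Dir SE: edge -> no flip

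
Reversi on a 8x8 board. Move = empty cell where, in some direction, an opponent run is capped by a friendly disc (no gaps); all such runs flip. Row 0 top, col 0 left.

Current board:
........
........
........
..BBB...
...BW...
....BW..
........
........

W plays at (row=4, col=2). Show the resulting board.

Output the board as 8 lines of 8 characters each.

Place W at (4,2); scan 8 dirs for brackets.
Dir NW: first cell '.' (not opp) -> no flip
Dir N: opp run (3,2), next='.' -> no flip
Dir NE: opp run (3,3), next='.' -> no flip
Dir W: first cell '.' (not opp) -> no flip
Dir E: opp run (4,3) capped by W -> flip
Dir SW: first cell '.' (not opp) -> no flip
Dir S: first cell '.' (not opp) -> no flip
Dir SE: first cell '.' (not opp) -> no flip
All flips: (4,3)

Answer: ........
........
........
..BBB...
..WWW...
....BW..
........
........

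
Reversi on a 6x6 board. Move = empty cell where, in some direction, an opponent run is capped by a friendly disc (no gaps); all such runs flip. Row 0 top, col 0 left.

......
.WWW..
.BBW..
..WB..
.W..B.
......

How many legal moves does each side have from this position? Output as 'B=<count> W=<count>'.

-- B to move --
(0,0): flips 1 -> legal
(0,1): flips 1 -> legal
(0,2): flips 1 -> legal
(0,3): flips 3 -> legal
(0,4): flips 1 -> legal
(1,0): no bracket -> illegal
(1,4): no bracket -> illegal
(2,0): no bracket -> illegal
(2,4): flips 1 -> legal
(3,0): no bracket -> illegal
(3,1): flips 1 -> legal
(3,4): no bracket -> illegal
(4,0): no bracket -> illegal
(4,2): flips 1 -> legal
(4,3): flips 1 -> legal
(5,0): no bracket -> illegal
(5,1): no bracket -> illegal
(5,2): no bracket -> illegal
B mobility = 9
-- W to move --
(1,0): flips 1 -> legal
(2,0): flips 2 -> legal
(2,4): no bracket -> illegal
(3,0): flips 1 -> legal
(3,1): flips 2 -> legal
(3,4): flips 1 -> legal
(3,5): no bracket -> illegal
(4,2): no bracket -> illegal
(4,3): flips 1 -> legal
(4,5): no bracket -> illegal
(5,3): no bracket -> illegal
(5,4): no bracket -> illegal
(5,5): flips 3 -> legal
W mobility = 7

Answer: B=9 W=7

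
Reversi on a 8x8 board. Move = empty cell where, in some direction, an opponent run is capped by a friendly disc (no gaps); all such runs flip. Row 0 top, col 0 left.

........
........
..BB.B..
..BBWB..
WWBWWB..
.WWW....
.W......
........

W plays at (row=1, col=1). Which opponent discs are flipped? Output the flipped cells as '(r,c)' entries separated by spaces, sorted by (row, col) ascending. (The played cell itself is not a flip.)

Dir NW: first cell '.' (not opp) -> no flip
Dir N: first cell '.' (not opp) -> no flip
Dir NE: first cell '.' (not opp) -> no flip
Dir W: first cell '.' (not opp) -> no flip
Dir E: first cell '.' (not opp) -> no flip
Dir SW: first cell '.' (not opp) -> no flip
Dir S: first cell '.' (not opp) -> no flip
Dir SE: opp run (2,2) (3,3) capped by W -> flip

Answer: (2,2) (3,3)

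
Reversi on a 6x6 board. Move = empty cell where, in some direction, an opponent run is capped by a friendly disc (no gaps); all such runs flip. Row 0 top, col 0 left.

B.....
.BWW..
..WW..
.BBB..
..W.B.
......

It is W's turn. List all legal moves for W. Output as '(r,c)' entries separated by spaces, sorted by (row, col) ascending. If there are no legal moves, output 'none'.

(0,1): no bracket -> illegal
(0,2): no bracket -> illegal
(1,0): flips 1 -> legal
(2,0): flips 1 -> legal
(2,1): no bracket -> illegal
(2,4): flips 1 -> legal
(3,0): no bracket -> illegal
(3,4): no bracket -> illegal
(3,5): no bracket -> illegal
(4,0): flips 1 -> legal
(4,1): flips 1 -> legal
(4,3): flips 1 -> legal
(4,5): no bracket -> illegal
(5,3): no bracket -> illegal
(5,4): no bracket -> illegal
(5,5): flips 2 -> legal

Answer: (1,0) (2,0) (2,4) (4,0) (4,1) (4,3) (5,5)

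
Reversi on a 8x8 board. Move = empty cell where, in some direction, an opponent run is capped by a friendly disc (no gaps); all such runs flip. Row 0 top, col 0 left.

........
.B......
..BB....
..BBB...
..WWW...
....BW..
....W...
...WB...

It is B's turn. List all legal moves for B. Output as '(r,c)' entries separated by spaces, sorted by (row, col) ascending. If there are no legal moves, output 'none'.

Answer: (5,1) (5,2) (5,3) (5,6) (6,6) (7,2)

Derivation:
(3,1): no bracket -> illegal
(3,5): no bracket -> illegal
(4,1): no bracket -> illegal
(4,5): no bracket -> illegal
(4,6): no bracket -> illegal
(5,1): flips 1 -> legal
(5,2): flips 2 -> legal
(5,3): flips 1 -> legal
(5,6): flips 1 -> legal
(6,2): no bracket -> illegal
(6,3): no bracket -> illegal
(6,5): no bracket -> illegal
(6,6): flips 2 -> legal
(7,2): flips 1 -> legal
(7,5): no bracket -> illegal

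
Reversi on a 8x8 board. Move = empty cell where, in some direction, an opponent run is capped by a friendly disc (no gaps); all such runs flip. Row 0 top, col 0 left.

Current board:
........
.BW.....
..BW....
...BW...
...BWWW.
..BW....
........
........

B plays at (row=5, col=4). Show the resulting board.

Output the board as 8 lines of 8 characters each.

Place B at (5,4); scan 8 dirs for brackets.
Dir NW: first cell 'B' (not opp) -> no flip
Dir N: opp run (4,4) (3,4), next='.' -> no flip
Dir NE: opp run (4,5), next='.' -> no flip
Dir W: opp run (5,3) capped by B -> flip
Dir E: first cell '.' (not opp) -> no flip
Dir SW: first cell '.' (not opp) -> no flip
Dir S: first cell '.' (not opp) -> no flip
Dir SE: first cell '.' (not opp) -> no flip
All flips: (5,3)

Answer: ........
.BW.....
..BW....
...BW...
...BWWW.
..BBB...
........
........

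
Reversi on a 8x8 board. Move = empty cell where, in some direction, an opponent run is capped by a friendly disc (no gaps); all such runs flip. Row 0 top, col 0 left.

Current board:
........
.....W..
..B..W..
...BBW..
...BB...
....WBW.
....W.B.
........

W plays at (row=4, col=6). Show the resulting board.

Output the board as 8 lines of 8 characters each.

Place W at (4,6); scan 8 dirs for brackets.
Dir NW: first cell 'W' (not opp) -> no flip
Dir N: first cell '.' (not opp) -> no flip
Dir NE: first cell '.' (not opp) -> no flip
Dir W: first cell '.' (not opp) -> no flip
Dir E: first cell '.' (not opp) -> no flip
Dir SW: opp run (5,5) capped by W -> flip
Dir S: first cell 'W' (not opp) -> no flip
Dir SE: first cell '.' (not opp) -> no flip
All flips: (5,5)

Answer: ........
.....W..
..B..W..
...BBW..
...BB.W.
....WWW.
....W.B.
........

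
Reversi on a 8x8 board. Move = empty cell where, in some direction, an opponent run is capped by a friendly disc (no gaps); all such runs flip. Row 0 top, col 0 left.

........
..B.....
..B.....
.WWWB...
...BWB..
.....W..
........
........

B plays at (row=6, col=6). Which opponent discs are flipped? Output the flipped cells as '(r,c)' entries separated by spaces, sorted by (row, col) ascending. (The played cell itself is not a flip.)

Dir NW: opp run (5,5) (4,4) (3,3) capped by B -> flip
Dir N: first cell '.' (not opp) -> no flip
Dir NE: first cell '.' (not opp) -> no flip
Dir W: first cell '.' (not opp) -> no flip
Dir E: first cell '.' (not opp) -> no flip
Dir SW: first cell '.' (not opp) -> no flip
Dir S: first cell '.' (not opp) -> no flip
Dir SE: first cell '.' (not opp) -> no flip

Answer: (3,3) (4,4) (5,5)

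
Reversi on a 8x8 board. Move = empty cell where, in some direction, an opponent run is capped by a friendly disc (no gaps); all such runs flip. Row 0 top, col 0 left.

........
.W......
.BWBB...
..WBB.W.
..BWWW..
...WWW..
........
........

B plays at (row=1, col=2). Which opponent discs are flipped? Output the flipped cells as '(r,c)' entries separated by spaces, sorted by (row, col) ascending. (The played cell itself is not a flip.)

Answer: (2,2) (3,2)

Derivation:
Dir NW: first cell '.' (not opp) -> no flip
Dir N: first cell '.' (not opp) -> no flip
Dir NE: first cell '.' (not opp) -> no flip
Dir W: opp run (1,1), next='.' -> no flip
Dir E: first cell '.' (not opp) -> no flip
Dir SW: first cell 'B' (not opp) -> no flip
Dir S: opp run (2,2) (3,2) capped by B -> flip
Dir SE: first cell 'B' (not opp) -> no flip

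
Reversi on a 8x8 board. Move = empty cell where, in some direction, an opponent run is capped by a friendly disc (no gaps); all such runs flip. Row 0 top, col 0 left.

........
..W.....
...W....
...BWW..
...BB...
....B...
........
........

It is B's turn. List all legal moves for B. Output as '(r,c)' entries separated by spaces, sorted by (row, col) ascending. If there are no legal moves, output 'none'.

(0,1): no bracket -> illegal
(0,2): no bracket -> illegal
(0,3): no bracket -> illegal
(1,1): no bracket -> illegal
(1,3): flips 1 -> legal
(1,4): no bracket -> illegal
(2,1): no bracket -> illegal
(2,2): no bracket -> illegal
(2,4): flips 1 -> legal
(2,5): flips 1 -> legal
(2,6): flips 1 -> legal
(3,2): no bracket -> illegal
(3,6): flips 2 -> legal
(4,5): no bracket -> illegal
(4,6): no bracket -> illegal

Answer: (1,3) (2,4) (2,5) (2,6) (3,6)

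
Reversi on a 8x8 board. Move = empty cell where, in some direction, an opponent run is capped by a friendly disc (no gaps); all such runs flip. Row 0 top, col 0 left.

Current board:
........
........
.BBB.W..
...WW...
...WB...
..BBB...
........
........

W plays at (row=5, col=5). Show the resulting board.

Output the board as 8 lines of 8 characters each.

Place W at (5,5); scan 8 dirs for brackets.
Dir NW: opp run (4,4) capped by W -> flip
Dir N: first cell '.' (not opp) -> no flip
Dir NE: first cell '.' (not opp) -> no flip
Dir W: opp run (5,4) (5,3) (5,2), next='.' -> no flip
Dir E: first cell '.' (not opp) -> no flip
Dir SW: first cell '.' (not opp) -> no flip
Dir S: first cell '.' (not opp) -> no flip
Dir SE: first cell '.' (not opp) -> no flip
All flips: (4,4)

Answer: ........
........
.BBB.W..
...WW...
...WW...
..BBBW..
........
........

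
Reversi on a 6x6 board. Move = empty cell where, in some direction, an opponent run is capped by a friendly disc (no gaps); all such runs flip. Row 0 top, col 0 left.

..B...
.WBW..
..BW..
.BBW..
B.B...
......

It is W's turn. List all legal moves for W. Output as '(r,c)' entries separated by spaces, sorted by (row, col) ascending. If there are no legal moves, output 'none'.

Answer: (0,1) (2,1) (3,0) (4,1) (5,1)

Derivation:
(0,1): flips 1 -> legal
(0,3): no bracket -> illegal
(2,0): no bracket -> illegal
(2,1): flips 1 -> legal
(3,0): flips 2 -> legal
(4,1): flips 1 -> legal
(4,3): no bracket -> illegal
(5,0): no bracket -> illegal
(5,1): flips 1 -> legal
(5,2): no bracket -> illegal
(5,3): no bracket -> illegal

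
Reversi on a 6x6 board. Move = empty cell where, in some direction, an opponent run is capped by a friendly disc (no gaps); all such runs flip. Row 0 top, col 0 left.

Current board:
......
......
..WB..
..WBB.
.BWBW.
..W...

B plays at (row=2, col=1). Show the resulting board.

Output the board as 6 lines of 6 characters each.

Place B at (2,1); scan 8 dirs for brackets.
Dir NW: first cell '.' (not opp) -> no flip
Dir N: first cell '.' (not opp) -> no flip
Dir NE: first cell '.' (not opp) -> no flip
Dir W: first cell '.' (not opp) -> no flip
Dir E: opp run (2,2) capped by B -> flip
Dir SW: first cell '.' (not opp) -> no flip
Dir S: first cell '.' (not opp) -> no flip
Dir SE: opp run (3,2) capped by B -> flip
All flips: (2,2) (3,2)

Answer: ......
......
.BBB..
..BBB.
.BWBW.
..W...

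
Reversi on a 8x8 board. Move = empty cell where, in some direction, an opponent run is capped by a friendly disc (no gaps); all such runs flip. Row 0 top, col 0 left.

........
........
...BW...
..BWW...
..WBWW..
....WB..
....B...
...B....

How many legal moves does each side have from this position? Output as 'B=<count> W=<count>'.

Answer: B=10 W=11

Derivation:
-- B to move --
(1,3): no bracket -> illegal
(1,4): flips 4 -> legal
(1,5): no bracket -> illegal
(2,2): flips 2 -> legal
(2,5): flips 2 -> legal
(3,1): no bracket -> illegal
(3,5): flips 3 -> legal
(3,6): no bracket -> illegal
(4,1): flips 1 -> legal
(4,6): flips 2 -> legal
(5,1): no bracket -> illegal
(5,2): flips 1 -> legal
(5,3): flips 1 -> legal
(5,6): flips 2 -> legal
(6,3): no bracket -> illegal
(6,5): flips 1 -> legal
B mobility = 10
-- W to move --
(1,2): flips 1 -> legal
(1,3): flips 1 -> legal
(1,4): no bracket -> illegal
(2,1): flips 2 -> legal
(2,2): flips 2 -> legal
(3,1): flips 1 -> legal
(4,1): no bracket -> illegal
(4,6): no bracket -> illegal
(5,2): flips 1 -> legal
(5,3): flips 1 -> legal
(5,6): flips 1 -> legal
(6,2): no bracket -> illegal
(6,3): no bracket -> illegal
(6,5): flips 1 -> legal
(6,6): flips 1 -> legal
(7,2): no bracket -> illegal
(7,4): flips 1 -> legal
(7,5): no bracket -> illegal
W mobility = 11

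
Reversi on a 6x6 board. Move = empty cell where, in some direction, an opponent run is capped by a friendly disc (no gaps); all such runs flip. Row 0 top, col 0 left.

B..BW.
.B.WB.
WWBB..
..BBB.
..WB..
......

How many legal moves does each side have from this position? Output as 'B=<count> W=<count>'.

-- B to move --
(0,2): no bracket -> illegal
(0,5): flips 1 -> legal
(1,0): flips 1 -> legal
(1,2): flips 1 -> legal
(1,5): no bracket -> illegal
(2,4): no bracket -> illegal
(3,0): no bracket -> illegal
(3,1): flips 1 -> legal
(4,1): flips 1 -> legal
(5,1): flips 1 -> legal
(5,2): flips 1 -> legal
(5,3): no bracket -> illegal
B mobility = 7
-- W to move --
(0,1): flips 1 -> legal
(0,2): flips 2 -> legal
(0,5): no bracket -> illegal
(1,0): no bracket -> illegal
(1,2): flips 2 -> legal
(1,5): flips 1 -> legal
(2,4): flips 4 -> legal
(2,5): no bracket -> illegal
(3,1): flips 1 -> legal
(3,5): no bracket -> illegal
(4,1): no bracket -> illegal
(4,4): flips 1 -> legal
(4,5): no bracket -> illegal
(5,2): no bracket -> illegal
(5,3): flips 3 -> legal
(5,4): flips 2 -> legal
W mobility = 9

Answer: B=7 W=9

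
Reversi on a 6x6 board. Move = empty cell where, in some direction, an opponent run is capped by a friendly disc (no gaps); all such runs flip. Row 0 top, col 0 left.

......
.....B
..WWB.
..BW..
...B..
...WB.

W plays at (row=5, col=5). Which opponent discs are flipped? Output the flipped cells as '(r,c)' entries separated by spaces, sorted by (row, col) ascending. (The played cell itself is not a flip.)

Answer: (5,4)

Derivation:
Dir NW: first cell '.' (not opp) -> no flip
Dir N: first cell '.' (not opp) -> no flip
Dir NE: edge -> no flip
Dir W: opp run (5,4) capped by W -> flip
Dir E: edge -> no flip
Dir SW: edge -> no flip
Dir S: edge -> no flip
Dir SE: edge -> no flip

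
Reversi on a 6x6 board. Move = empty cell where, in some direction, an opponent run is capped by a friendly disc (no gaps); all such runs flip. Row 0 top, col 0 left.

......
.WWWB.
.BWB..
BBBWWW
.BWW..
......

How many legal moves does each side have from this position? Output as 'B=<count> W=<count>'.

Answer: B=10 W=6

Derivation:
-- B to move --
(0,0): no bracket -> illegal
(0,1): flips 2 -> legal
(0,2): flips 2 -> legal
(0,3): flips 2 -> legal
(0,4): flips 2 -> legal
(1,0): flips 3 -> legal
(2,0): no bracket -> illegal
(2,4): no bracket -> illegal
(2,5): no bracket -> illegal
(4,4): flips 2 -> legal
(4,5): flips 1 -> legal
(5,1): no bracket -> illegal
(5,2): flips 1 -> legal
(5,3): flips 3 -> legal
(5,4): flips 1 -> legal
B mobility = 10
-- W to move --
(0,3): no bracket -> illegal
(0,4): no bracket -> illegal
(0,5): no bracket -> illegal
(1,0): flips 2 -> legal
(1,5): flips 1 -> legal
(2,0): flips 2 -> legal
(2,4): flips 1 -> legal
(2,5): no bracket -> illegal
(4,0): flips 2 -> legal
(5,0): no bracket -> illegal
(5,1): flips 3 -> legal
(5,2): no bracket -> illegal
W mobility = 6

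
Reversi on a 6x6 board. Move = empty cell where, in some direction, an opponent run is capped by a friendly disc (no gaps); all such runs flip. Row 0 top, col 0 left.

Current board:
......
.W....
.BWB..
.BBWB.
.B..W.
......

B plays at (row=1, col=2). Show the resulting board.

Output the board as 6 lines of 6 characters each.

Answer: ......
.WB...
.BBB..
.BBWB.
.B..W.
......

Derivation:
Place B at (1,2); scan 8 dirs for brackets.
Dir NW: first cell '.' (not opp) -> no flip
Dir N: first cell '.' (not opp) -> no flip
Dir NE: first cell '.' (not opp) -> no flip
Dir W: opp run (1,1), next='.' -> no flip
Dir E: first cell '.' (not opp) -> no flip
Dir SW: first cell 'B' (not opp) -> no flip
Dir S: opp run (2,2) capped by B -> flip
Dir SE: first cell 'B' (not opp) -> no flip
All flips: (2,2)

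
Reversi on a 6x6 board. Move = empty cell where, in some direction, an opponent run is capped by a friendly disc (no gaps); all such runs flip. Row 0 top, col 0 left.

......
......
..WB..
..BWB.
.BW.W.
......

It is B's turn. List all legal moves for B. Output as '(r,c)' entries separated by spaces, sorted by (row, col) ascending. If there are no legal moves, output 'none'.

(1,1): no bracket -> illegal
(1,2): flips 1 -> legal
(1,3): no bracket -> illegal
(2,1): flips 1 -> legal
(2,4): no bracket -> illegal
(3,1): no bracket -> illegal
(3,5): no bracket -> illegal
(4,3): flips 2 -> legal
(4,5): no bracket -> illegal
(5,1): no bracket -> illegal
(5,2): flips 1 -> legal
(5,3): no bracket -> illegal
(5,4): flips 1 -> legal
(5,5): no bracket -> illegal

Answer: (1,2) (2,1) (4,3) (5,2) (5,4)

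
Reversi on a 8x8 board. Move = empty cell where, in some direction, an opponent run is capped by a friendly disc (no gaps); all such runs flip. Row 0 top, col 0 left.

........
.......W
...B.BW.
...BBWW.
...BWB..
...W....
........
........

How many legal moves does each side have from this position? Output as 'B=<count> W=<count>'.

-- B to move --
(0,6): no bracket -> illegal
(0,7): no bracket -> illegal
(1,5): no bracket -> illegal
(1,6): no bracket -> illegal
(2,4): no bracket -> illegal
(2,7): flips 2 -> legal
(3,7): flips 2 -> legal
(4,2): no bracket -> illegal
(4,6): no bracket -> illegal
(4,7): flips 1 -> legal
(5,2): no bracket -> illegal
(5,4): flips 1 -> legal
(5,5): flips 1 -> legal
(6,2): no bracket -> illegal
(6,3): flips 1 -> legal
(6,4): no bracket -> illegal
B mobility = 6
-- W to move --
(1,2): no bracket -> illegal
(1,3): flips 3 -> legal
(1,4): flips 1 -> legal
(1,5): flips 1 -> legal
(1,6): no bracket -> illegal
(2,2): flips 1 -> legal
(2,4): flips 2 -> legal
(3,2): flips 2 -> legal
(4,2): flips 1 -> legal
(4,6): flips 1 -> legal
(5,2): no bracket -> illegal
(5,4): flips 1 -> legal
(5,5): flips 1 -> legal
(5,6): no bracket -> illegal
W mobility = 10

Answer: B=6 W=10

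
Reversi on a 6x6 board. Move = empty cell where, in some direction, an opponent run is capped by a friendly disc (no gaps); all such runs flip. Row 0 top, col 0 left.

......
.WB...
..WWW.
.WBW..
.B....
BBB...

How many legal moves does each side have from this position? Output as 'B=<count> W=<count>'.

-- B to move --
(0,0): no bracket -> illegal
(0,1): no bracket -> illegal
(0,2): no bracket -> illegal
(1,0): flips 1 -> legal
(1,3): no bracket -> illegal
(1,4): flips 1 -> legal
(1,5): no bracket -> illegal
(2,0): no bracket -> illegal
(2,1): flips 1 -> legal
(2,5): no bracket -> illegal
(3,0): flips 1 -> legal
(3,4): flips 2 -> legal
(3,5): no bracket -> illegal
(4,0): no bracket -> illegal
(4,2): no bracket -> illegal
(4,3): no bracket -> illegal
(4,4): no bracket -> illegal
B mobility = 5
-- W to move --
(0,1): flips 1 -> legal
(0,2): flips 1 -> legal
(0,3): no bracket -> illegal
(1,3): flips 1 -> legal
(2,1): no bracket -> illegal
(3,0): no bracket -> illegal
(4,0): no bracket -> illegal
(4,2): flips 1 -> legal
(4,3): no bracket -> illegal
(5,3): no bracket -> illegal
W mobility = 4

Answer: B=5 W=4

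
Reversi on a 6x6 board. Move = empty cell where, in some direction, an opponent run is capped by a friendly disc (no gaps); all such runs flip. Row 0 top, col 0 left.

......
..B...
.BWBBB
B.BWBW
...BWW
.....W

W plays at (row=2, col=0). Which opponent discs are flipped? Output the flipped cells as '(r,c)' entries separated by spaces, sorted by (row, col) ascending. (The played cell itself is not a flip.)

Answer: (2,1)

Derivation:
Dir NW: edge -> no flip
Dir N: first cell '.' (not opp) -> no flip
Dir NE: first cell '.' (not opp) -> no flip
Dir W: edge -> no flip
Dir E: opp run (2,1) capped by W -> flip
Dir SW: edge -> no flip
Dir S: opp run (3,0), next='.' -> no flip
Dir SE: first cell '.' (not opp) -> no flip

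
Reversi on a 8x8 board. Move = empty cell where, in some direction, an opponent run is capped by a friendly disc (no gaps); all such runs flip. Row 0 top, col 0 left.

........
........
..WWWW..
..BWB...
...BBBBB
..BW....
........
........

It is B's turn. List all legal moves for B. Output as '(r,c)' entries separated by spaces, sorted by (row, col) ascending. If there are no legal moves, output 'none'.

(1,1): flips 2 -> legal
(1,2): flips 2 -> legal
(1,3): flips 2 -> legal
(1,4): flips 2 -> legal
(1,5): no bracket -> illegal
(1,6): flips 1 -> legal
(2,1): no bracket -> illegal
(2,6): no bracket -> illegal
(3,1): no bracket -> illegal
(3,5): no bracket -> illegal
(3,6): no bracket -> illegal
(4,2): no bracket -> illegal
(5,4): flips 1 -> legal
(6,2): flips 1 -> legal
(6,3): flips 1 -> legal
(6,4): no bracket -> illegal

Answer: (1,1) (1,2) (1,3) (1,4) (1,6) (5,4) (6,2) (6,3)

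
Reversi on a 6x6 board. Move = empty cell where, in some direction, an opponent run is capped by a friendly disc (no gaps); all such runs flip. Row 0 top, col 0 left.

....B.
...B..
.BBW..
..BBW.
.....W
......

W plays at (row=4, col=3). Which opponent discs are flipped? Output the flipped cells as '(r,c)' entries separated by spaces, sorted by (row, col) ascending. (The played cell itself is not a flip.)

Dir NW: opp run (3,2) (2,1), next='.' -> no flip
Dir N: opp run (3,3) capped by W -> flip
Dir NE: first cell 'W' (not opp) -> no flip
Dir W: first cell '.' (not opp) -> no flip
Dir E: first cell '.' (not opp) -> no flip
Dir SW: first cell '.' (not opp) -> no flip
Dir S: first cell '.' (not opp) -> no flip
Dir SE: first cell '.' (not opp) -> no flip

Answer: (3,3)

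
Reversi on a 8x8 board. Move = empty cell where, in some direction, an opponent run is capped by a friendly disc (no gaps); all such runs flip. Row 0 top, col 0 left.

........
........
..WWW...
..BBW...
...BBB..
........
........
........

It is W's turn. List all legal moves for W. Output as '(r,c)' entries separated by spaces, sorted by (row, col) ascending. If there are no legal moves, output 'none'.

(2,1): no bracket -> illegal
(3,1): flips 2 -> legal
(3,5): no bracket -> illegal
(3,6): no bracket -> illegal
(4,1): flips 1 -> legal
(4,2): flips 2 -> legal
(4,6): no bracket -> illegal
(5,2): flips 1 -> legal
(5,3): flips 2 -> legal
(5,4): flips 1 -> legal
(5,5): flips 2 -> legal
(5,6): flips 1 -> legal

Answer: (3,1) (4,1) (4,2) (5,2) (5,3) (5,4) (5,5) (5,6)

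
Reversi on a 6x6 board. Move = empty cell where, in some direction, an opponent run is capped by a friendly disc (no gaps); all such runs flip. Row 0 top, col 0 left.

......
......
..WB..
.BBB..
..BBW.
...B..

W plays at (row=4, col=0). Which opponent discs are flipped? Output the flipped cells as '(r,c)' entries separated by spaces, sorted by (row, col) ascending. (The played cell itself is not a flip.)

Dir NW: edge -> no flip
Dir N: first cell '.' (not opp) -> no flip
Dir NE: opp run (3,1) capped by W -> flip
Dir W: edge -> no flip
Dir E: first cell '.' (not opp) -> no flip
Dir SW: edge -> no flip
Dir S: first cell '.' (not opp) -> no flip
Dir SE: first cell '.' (not opp) -> no flip

Answer: (3,1)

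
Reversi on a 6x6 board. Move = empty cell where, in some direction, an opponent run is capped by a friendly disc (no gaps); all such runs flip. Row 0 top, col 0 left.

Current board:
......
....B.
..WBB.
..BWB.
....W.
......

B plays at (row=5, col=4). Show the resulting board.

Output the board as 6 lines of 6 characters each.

Answer: ......
....B.
..WBB.
..BWB.
....B.
....B.

Derivation:
Place B at (5,4); scan 8 dirs for brackets.
Dir NW: first cell '.' (not opp) -> no flip
Dir N: opp run (4,4) capped by B -> flip
Dir NE: first cell '.' (not opp) -> no flip
Dir W: first cell '.' (not opp) -> no flip
Dir E: first cell '.' (not opp) -> no flip
Dir SW: edge -> no flip
Dir S: edge -> no flip
Dir SE: edge -> no flip
All flips: (4,4)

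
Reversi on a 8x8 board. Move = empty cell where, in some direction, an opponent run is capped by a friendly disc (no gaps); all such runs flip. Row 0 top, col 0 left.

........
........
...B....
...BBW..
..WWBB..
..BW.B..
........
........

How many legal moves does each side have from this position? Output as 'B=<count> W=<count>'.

Answer: B=9 W=9

Derivation:
-- B to move --
(2,4): no bracket -> illegal
(2,5): flips 1 -> legal
(2,6): flips 1 -> legal
(3,1): no bracket -> illegal
(3,2): flips 1 -> legal
(3,6): flips 1 -> legal
(4,1): flips 2 -> legal
(4,6): no bracket -> illegal
(5,1): flips 1 -> legal
(5,4): flips 1 -> legal
(6,2): flips 1 -> legal
(6,3): flips 2 -> legal
(6,4): no bracket -> illegal
B mobility = 9
-- W to move --
(1,2): no bracket -> illegal
(1,3): flips 2 -> legal
(1,4): no bracket -> illegal
(2,2): no bracket -> illegal
(2,4): flips 1 -> legal
(2,5): flips 1 -> legal
(3,2): flips 2 -> legal
(3,6): no bracket -> illegal
(4,1): no bracket -> illegal
(4,6): flips 2 -> legal
(5,1): flips 1 -> legal
(5,4): no bracket -> illegal
(5,6): no bracket -> illegal
(6,1): flips 1 -> legal
(6,2): flips 1 -> legal
(6,3): no bracket -> illegal
(6,4): no bracket -> illegal
(6,5): flips 2 -> legal
(6,6): no bracket -> illegal
W mobility = 9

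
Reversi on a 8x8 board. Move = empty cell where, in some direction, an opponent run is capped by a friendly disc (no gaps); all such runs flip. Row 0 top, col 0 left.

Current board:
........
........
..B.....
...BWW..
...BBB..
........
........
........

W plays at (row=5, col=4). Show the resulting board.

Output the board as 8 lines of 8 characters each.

Answer: ........
........
..B.....
...BWW..
...BWB..
....W...
........
........

Derivation:
Place W at (5,4); scan 8 dirs for brackets.
Dir NW: opp run (4,3), next='.' -> no flip
Dir N: opp run (4,4) capped by W -> flip
Dir NE: opp run (4,5), next='.' -> no flip
Dir W: first cell '.' (not opp) -> no flip
Dir E: first cell '.' (not opp) -> no flip
Dir SW: first cell '.' (not opp) -> no flip
Dir S: first cell '.' (not opp) -> no flip
Dir SE: first cell '.' (not opp) -> no flip
All flips: (4,4)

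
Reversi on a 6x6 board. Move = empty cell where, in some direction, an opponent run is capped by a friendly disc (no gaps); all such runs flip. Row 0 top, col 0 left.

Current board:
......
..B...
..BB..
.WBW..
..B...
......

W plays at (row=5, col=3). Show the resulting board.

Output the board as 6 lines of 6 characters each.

Answer: ......
..B...
..BB..
.WBW..
..W...
...W..

Derivation:
Place W at (5,3); scan 8 dirs for brackets.
Dir NW: opp run (4,2) capped by W -> flip
Dir N: first cell '.' (not opp) -> no flip
Dir NE: first cell '.' (not opp) -> no flip
Dir W: first cell '.' (not opp) -> no flip
Dir E: first cell '.' (not opp) -> no flip
Dir SW: edge -> no flip
Dir S: edge -> no flip
Dir SE: edge -> no flip
All flips: (4,2)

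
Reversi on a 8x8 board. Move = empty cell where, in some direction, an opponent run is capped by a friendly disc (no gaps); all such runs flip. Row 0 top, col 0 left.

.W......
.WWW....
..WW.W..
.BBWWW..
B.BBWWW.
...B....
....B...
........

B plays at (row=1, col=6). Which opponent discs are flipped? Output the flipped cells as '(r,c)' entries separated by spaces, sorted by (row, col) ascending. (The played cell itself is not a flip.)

Answer: (2,5) (3,4)

Derivation:
Dir NW: first cell '.' (not opp) -> no flip
Dir N: first cell '.' (not opp) -> no flip
Dir NE: first cell '.' (not opp) -> no flip
Dir W: first cell '.' (not opp) -> no flip
Dir E: first cell '.' (not opp) -> no flip
Dir SW: opp run (2,5) (3,4) capped by B -> flip
Dir S: first cell '.' (not opp) -> no flip
Dir SE: first cell '.' (not opp) -> no flip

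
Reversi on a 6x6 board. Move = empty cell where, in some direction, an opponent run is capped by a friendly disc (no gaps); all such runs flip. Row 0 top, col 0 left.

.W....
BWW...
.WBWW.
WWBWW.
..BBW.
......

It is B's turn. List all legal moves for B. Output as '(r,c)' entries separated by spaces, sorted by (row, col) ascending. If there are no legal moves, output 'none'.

Answer: (0,0) (0,2) (1,3) (1,4) (1,5) (2,0) (2,5) (3,5) (4,0) (4,5) (5,5)

Derivation:
(0,0): flips 1 -> legal
(0,2): flips 1 -> legal
(0,3): no bracket -> illegal
(1,3): flips 4 -> legal
(1,4): flips 1 -> legal
(1,5): flips 2 -> legal
(2,0): flips 2 -> legal
(2,5): flips 3 -> legal
(3,5): flips 2 -> legal
(4,0): flips 1 -> legal
(4,1): no bracket -> illegal
(4,5): flips 1 -> legal
(5,3): no bracket -> illegal
(5,4): no bracket -> illegal
(5,5): flips 2 -> legal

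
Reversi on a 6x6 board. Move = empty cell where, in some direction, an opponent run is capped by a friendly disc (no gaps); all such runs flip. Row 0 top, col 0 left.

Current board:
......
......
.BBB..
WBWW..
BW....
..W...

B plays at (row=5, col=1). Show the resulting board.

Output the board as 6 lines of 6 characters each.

Place B at (5,1); scan 8 dirs for brackets.
Dir NW: first cell 'B' (not opp) -> no flip
Dir N: opp run (4,1) capped by B -> flip
Dir NE: first cell '.' (not opp) -> no flip
Dir W: first cell '.' (not opp) -> no flip
Dir E: opp run (5,2), next='.' -> no flip
Dir SW: edge -> no flip
Dir S: edge -> no flip
Dir SE: edge -> no flip
All flips: (4,1)

Answer: ......
......
.BBB..
WBWW..
BB....
.BW...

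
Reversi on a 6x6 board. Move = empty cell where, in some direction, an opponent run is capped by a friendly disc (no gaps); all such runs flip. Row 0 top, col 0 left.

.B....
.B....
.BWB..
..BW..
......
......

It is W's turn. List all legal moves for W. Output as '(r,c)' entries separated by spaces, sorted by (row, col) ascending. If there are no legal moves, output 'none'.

(0,0): flips 1 -> legal
(0,2): no bracket -> illegal
(1,0): no bracket -> illegal
(1,2): no bracket -> illegal
(1,3): flips 1 -> legal
(1,4): no bracket -> illegal
(2,0): flips 1 -> legal
(2,4): flips 1 -> legal
(3,0): no bracket -> illegal
(3,1): flips 1 -> legal
(3,4): no bracket -> illegal
(4,1): no bracket -> illegal
(4,2): flips 1 -> legal
(4,3): no bracket -> illegal

Answer: (0,0) (1,3) (2,0) (2,4) (3,1) (4,2)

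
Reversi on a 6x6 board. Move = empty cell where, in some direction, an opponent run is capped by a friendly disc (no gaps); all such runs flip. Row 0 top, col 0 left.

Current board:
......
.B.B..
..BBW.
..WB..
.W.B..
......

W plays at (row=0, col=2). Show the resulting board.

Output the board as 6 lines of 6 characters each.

Answer: ..W...
.B.W..
..BBW.
..WB..
.W.B..
......

Derivation:
Place W at (0,2); scan 8 dirs for brackets.
Dir NW: edge -> no flip
Dir N: edge -> no flip
Dir NE: edge -> no flip
Dir W: first cell '.' (not opp) -> no flip
Dir E: first cell '.' (not opp) -> no flip
Dir SW: opp run (1,1), next='.' -> no flip
Dir S: first cell '.' (not opp) -> no flip
Dir SE: opp run (1,3) capped by W -> flip
All flips: (1,3)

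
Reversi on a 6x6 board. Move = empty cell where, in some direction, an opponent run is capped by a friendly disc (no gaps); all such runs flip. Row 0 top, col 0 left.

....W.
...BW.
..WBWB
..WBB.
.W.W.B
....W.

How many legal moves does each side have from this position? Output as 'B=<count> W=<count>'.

-- B to move --
(0,3): flips 1 -> legal
(0,5): flips 1 -> legal
(1,1): flips 1 -> legal
(1,2): no bracket -> illegal
(1,5): flips 2 -> legal
(2,1): flips 1 -> legal
(3,0): no bracket -> illegal
(3,1): flips 2 -> legal
(3,5): flips 1 -> legal
(4,0): no bracket -> illegal
(4,2): no bracket -> illegal
(4,4): no bracket -> illegal
(5,0): flips 2 -> legal
(5,1): no bracket -> illegal
(5,2): flips 1 -> legal
(5,3): flips 1 -> legal
(5,5): no bracket -> illegal
B mobility = 10
-- W to move --
(0,2): flips 1 -> legal
(0,3): flips 3 -> legal
(1,2): flips 1 -> legal
(1,5): no bracket -> illegal
(3,5): flips 2 -> legal
(4,2): flips 1 -> legal
(4,4): flips 2 -> legal
(5,5): no bracket -> illegal
W mobility = 6

Answer: B=10 W=6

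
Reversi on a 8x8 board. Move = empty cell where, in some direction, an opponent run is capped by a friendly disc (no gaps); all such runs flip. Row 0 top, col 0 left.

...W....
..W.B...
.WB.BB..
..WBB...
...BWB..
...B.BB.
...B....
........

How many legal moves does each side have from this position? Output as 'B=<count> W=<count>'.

-- B to move --
(0,1): no bracket -> illegal
(0,2): flips 1 -> legal
(0,4): no bracket -> illegal
(1,0): flips 2 -> legal
(1,1): no bracket -> illegal
(1,3): no bracket -> illegal
(2,0): flips 1 -> legal
(2,3): no bracket -> illegal
(3,0): no bracket -> illegal
(3,1): flips 1 -> legal
(3,5): flips 1 -> legal
(4,1): no bracket -> illegal
(4,2): flips 1 -> legal
(5,4): flips 1 -> legal
B mobility = 7
-- W to move --
(0,4): flips 3 -> legal
(0,5): no bracket -> illegal
(1,1): flips 2 -> legal
(1,3): no bracket -> illegal
(1,5): no bracket -> illegal
(1,6): no bracket -> illegal
(2,3): flips 1 -> legal
(2,6): no bracket -> illegal
(3,1): no bracket -> illegal
(3,5): flips 2 -> legal
(3,6): flips 2 -> legal
(4,2): flips 1 -> legal
(4,6): flips 1 -> legal
(4,7): no bracket -> illegal
(5,2): no bracket -> illegal
(5,4): flips 1 -> legal
(5,7): no bracket -> illegal
(6,2): flips 1 -> legal
(6,4): no bracket -> illegal
(6,5): no bracket -> illegal
(6,6): flips 1 -> legal
(6,7): no bracket -> illegal
(7,2): no bracket -> illegal
(7,3): no bracket -> illegal
(7,4): no bracket -> illegal
W mobility = 10

Answer: B=7 W=10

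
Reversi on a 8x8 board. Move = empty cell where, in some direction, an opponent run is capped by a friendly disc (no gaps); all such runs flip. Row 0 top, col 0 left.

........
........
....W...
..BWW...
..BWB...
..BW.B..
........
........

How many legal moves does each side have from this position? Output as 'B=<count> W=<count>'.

Answer: B=8 W=9

Derivation:
-- B to move --
(1,3): no bracket -> illegal
(1,4): flips 2 -> legal
(1,5): flips 2 -> legal
(2,2): flips 1 -> legal
(2,3): no bracket -> illegal
(2,5): flips 2 -> legal
(3,5): flips 2 -> legal
(4,5): no bracket -> illegal
(5,4): flips 2 -> legal
(6,2): flips 1 -> legal
(6,3): no bracket -> illegal
(6,4): flips 1 -> legal
B mobility = 8
-- W to move --
(2,1): flips 1 -> legal
(2,2): no bracket -> illegal
(2,3): no bracket -> illegal
(3,1): flips 2 -> legal
(3,5): flips 1 -> legal
(4,1): flips 1 -> legal
(4,5): flips 1 -> legal
(4,6): no bracket -> illegal
(5,1): flips 2 -> legal
(5,4): flips 1 -> legal
(5,6): no bracket -> illegal
(6,1): flips 1 -> legal
(6,2): no bracket -> illegal
(6,3): no bracket -> illegal
(6,4): no bracket -> illegal
(6,5): no bracket -> illegal
(6,6): flips 2 -> legal
W mobility = 9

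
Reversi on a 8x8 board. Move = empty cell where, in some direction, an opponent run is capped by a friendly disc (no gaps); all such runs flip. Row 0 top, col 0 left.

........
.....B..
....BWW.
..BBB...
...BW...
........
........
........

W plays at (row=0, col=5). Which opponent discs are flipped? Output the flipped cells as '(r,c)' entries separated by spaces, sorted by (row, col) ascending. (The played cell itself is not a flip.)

Answer: (1,5)

Derivation:
Dir NW: edge -> no flip
Dir N: edge -> no flip
Dir NE: edge -> no flip
Dir W: first cell '.' (not opp) -> no flip
Dir E: first cell '.' (not opp) -> no flip
Dir SW: first cell '.' (not opp) -> no flip
Dir S: opp run (1,5) capped by W -> flip
Dir SE: first cell '.' (not opp) -> no flip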